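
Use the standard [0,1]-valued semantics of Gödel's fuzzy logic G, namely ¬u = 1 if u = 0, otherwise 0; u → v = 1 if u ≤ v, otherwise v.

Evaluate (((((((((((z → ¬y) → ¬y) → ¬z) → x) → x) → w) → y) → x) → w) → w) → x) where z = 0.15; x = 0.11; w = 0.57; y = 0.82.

¬y: Gödel ¬ of 0.82 = 0 (operand ≠ 0)
(z → ¬y): 0.15 > 0, so result = 0
¬y: Gödel ¬ of 0.82 = 0 (operand ≠ 0)
((z → ¬y) → ¬y): 0 ≤ 0, so result = 1
¬z: Gödel ¬ of 0.15 = 0 (operand ≠ 0)
(((z → ¬y) → ¬y) → ¬z): 1 > 0, so result = 0
((((z → ¬y) → ¬y) → ¬z) → x): 0 ≤ 0.11, so result = 1
(((((z → ¬y) → ¬y) → ¬z) → x) → x): 1 > 0.11, so result = 0.11
((((((z → ¬y) → ¬y) → ¬z) → x) → x) → w): 0.11 ≤ 0.57, so result = 1
(((((((z → ¬y) → ¬y) → ¬z) → x) → x) → w) → y): 1 > 0.82, so result = 0.82
((((((((z → ¬y) → ¬y) → ¬z) → x) → x) → w) → y) → x): 0.82 > 0.11, so result = 0.11
(((((((((z → ¬y) → ¬y) → ¬z) → x) → x) → w) → y) → x) → w): 0.11 ≤ 0.57, so result = 1
((((((((((z → ¬y) → ¬y) → ¬z) → x) → x) → w) → y) → x) → w) → w): 1 > 0.57, so result = 0.57
(((((((((((z → ¬y) → ¬y) → ¬z) → x) → x) → w) → y) → x) → w) → w) → x): 0.57 > 0.11, so result = 0.11

0.11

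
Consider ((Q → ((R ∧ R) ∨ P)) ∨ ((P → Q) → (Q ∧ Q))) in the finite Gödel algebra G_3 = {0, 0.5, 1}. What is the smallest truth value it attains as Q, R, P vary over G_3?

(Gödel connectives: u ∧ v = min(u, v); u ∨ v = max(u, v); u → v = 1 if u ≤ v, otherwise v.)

The minimum is attained at Q = 0.5, R = 0, P = 0:
  (R ∧ R) = min(0, 0) = 0
  ((R ∧ R) ∨ P) = max(0, 0) = 0
  (Q → ((R ∧ R) ∨ P)): 0.5 > 0, so result = 0
  (P → Q): 0 ≤ 0.5, so result = 1
  (Q ∧ Q) = min(0.5, 0.5) = 0.5
  ((P → Q) → (Q ∧ Q)): 1 > 0.5, so result = 0.5
  ((Q → ((R ∧ R) ∨ P)) ∨ ((P → Q) → (Q ∧ Q))) = max(0, 0.5) = 0.5
Checking all 27 assignments confirms none give a value below 0.50.

0.50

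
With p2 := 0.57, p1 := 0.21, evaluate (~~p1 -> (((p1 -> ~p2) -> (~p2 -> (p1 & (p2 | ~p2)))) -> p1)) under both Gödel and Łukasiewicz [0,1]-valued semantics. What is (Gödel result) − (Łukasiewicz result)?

-0.79

Gödel evaluation:
  ~p1: Gödel ¬ of 0.21 = 0 (operand ≠ 0)
  ~~p1: Gödel ¬ of 0 = 1 (operand is 0)
  ~p2: Gödel ¬ of 0.57 = 0 (operand ≠ 0)
  (p1 -> ~p2): 0.21 > 0, so result = 0
  ~p2: Gödel ¬ of 0.57 = 0 (operand ≠ 0)
  ~p2: Gödel ¬ of 0.57 = 0 (operand ≠ 0)
  (p2 | ~p2) = max(0.57, 0) = 0.57
  (p1 & (p2 | ~p2)) = min(0.21, 0.57) = 0.21
  (~p2 -> (p1 & (p2 | ~p2))): 0 ≤ 0.21, so result = 1
  ((p1 -> ~p2) -> (~p2 -> (p1 & (p2 | ~p2)))): 0 ≤ 1, so result = 1
  (((p1 -> ~p2) -> (~p2 -> (p1 & (p2 | ~p2)))) -> p1): 1 > 0.21, so result = 0.21
  (~~p1 -> (((p1 -> ~p2) -> (~p2 -> (p1 & (p2 | ~p2)))) -> p1)): 1 > 0.21, so result = 0.21
  Gödel value = 0.21
Łukasiewicz evaluation:
  ~p1: Łukasiewicz ¬ gives 1 − 0.21 = 0.79
  ~~p1: Łukasiewicz ¬ gives 1 − 0.79 = 0.21
  ~p2: Łukasiewicz ¬ gives 1 − 0.57 = 0.43
  (p1 -> ~p2): min(1, 1 − 0.21 + 0.43) = 1
  ~p2: Łukasiewicz ¬ gives 1 − 0.57 = 0.43
  ~p2: Łukasiewicz ¬ gives 1 − 0.57 = 0.43
  (p2 | ~p2) = max(0.57, 0.43) = 0.57
  (p1 & (p2 | ~p2)) = min(0.21, 0.57) = 0.21
  (~p2 -> (p1 & (p2 | ~p2))): min(1, 1 − 0.43 + 0.21) = 0.78
  ((p1 -> ~p2) -> (~p2 -> (p1 & (p2 | ~p2)))): min(1, 1 − 1 + 0.78) = 0.78
  (((p1 -> ~p2) -> (~p2 -> (p1 & (p2 | ~p2)))) -> p1): min(1, 1 − 0.78 + 0.21) = 0.43
  (~~p1 -> (((p1 -> ~p2) -> (~p2 -> (p1 & (p2 | ~p2)))) -> p1)): min(1, 1 − 0.21 + 0.43) = 1
  Łukasiewicz value = 1
Difference: 0.21 − 1 = -0.79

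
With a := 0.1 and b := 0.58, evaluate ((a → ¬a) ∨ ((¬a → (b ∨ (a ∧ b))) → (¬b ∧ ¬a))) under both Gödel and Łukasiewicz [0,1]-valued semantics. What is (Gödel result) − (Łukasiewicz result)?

Gödel evaluation:
  ¬a: Gödel ¬ of 0.1 = 0 (operand ≠ 0)
  (a → ¬a): 0.1 > 0, so result = 0
  ¬a: Gödel ¬ of 0.1 = 0 (operand ≠ 0)
  (a ∧ b) = min(0.1, 0.58) = 0.1
  (b ∨ (a ∧ b)) = max(0.58, 0.1) = 0.58
  (¬a → (b ∨ (a ∧ b))): 0 ≤ 0.58, so result = 1
  ¬b: Gödel ¬ of 0.58 = 0 (operand ≠ 0)
  ¬a: Gödel ¬ of 0.1 = 0 (operand ≠ 0)
  (¬b ∧ ¬a) = min(0, 0) = 0
  ((¬a → (b ∨ (a ∧ b))) → (¬b ∧ ¬a)): 1 > 0, so result = 0
  ((a → ¬a) ∨ ((¬a → (b ∨ (a ∧ b))) → (¬b ∧ ¬a))) = max(0, 0) = 0
  Gödel value = 0
Łukasiewicz evaluation:
  ¬a: Łukasiewicz ¬ gives 1 − 0.1 = 0.9
  (a → ¬a): min(1, 1 − 0.1 + 0.9) = 1
  ¬a: Łukasiewicz ¬ gives 1 − 0.1 = 0.9
  (a ∧ b) = min(0.1, 0.58) = 0.1
  (b ∨ (a ∧ b)) = max(0.58, 0.1) = 0.58
  (¬a → (b ∨ (a ∧ b))): min(1, 1 − 0.9 + 0.58) = 0.68
  ¬b: Łukasiewicz ¬ gives 1 − 0.58 = 0.42
  ¬a: Łukasiewicz ¬ gives 1 − 0.1 = 0.9
  (¬b ∧ ¬a) = min(0.42, 0.9) = 0.42
  ((¬a → (b ∨ (a ∧ b))) → (¬b ∧ ¬a)): min(1, 1 − 0.68 + 0.42) = 0.74
  ((a → ¬a) ∨ ((¬a → (b ∨ (a ∧ b))) → (¬b ∧ ¬a))) = max(1, 0.74) = 1
  Łukasiewicz value = 1
Difference: 0 − 1 = -1.00

-1.00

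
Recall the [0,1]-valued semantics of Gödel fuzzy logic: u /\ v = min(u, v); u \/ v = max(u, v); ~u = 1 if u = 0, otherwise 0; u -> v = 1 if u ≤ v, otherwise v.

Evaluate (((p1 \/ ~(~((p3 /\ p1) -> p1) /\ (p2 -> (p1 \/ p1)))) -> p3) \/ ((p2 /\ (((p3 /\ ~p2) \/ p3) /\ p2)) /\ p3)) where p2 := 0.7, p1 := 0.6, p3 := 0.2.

(p3 /\ p1) = min(0.2, 0.6) = 0.2
((p3 /\ p1) -> p1): 0.2 ≤ 0.6, so result = 1
~((p3 /\ p1) -> p1): Gödel ¬ of 1 = 0 (operand ≠ 0)
(p1 \/ p1) = max(0.6, 0.6) = 0.6
(p2 -> (p1 \/ p1)): 0.7 > 0.6, so result = 0.6
(~((p3 /\ p1) -> p1) /\ (p2 -> (p1 \/ p1))) = min(0, 0.6) = 0
~(~((p3 /\ p1) -> p1) /\ (p2 -> (p1 \/ p1))): Gödel ¬ of 0 = 1 (operand is 0)
(p1 \/ ~(~((p3 /\ p1) -> p1) /\ (p2 -> (p1 \/ p1)))) = max(0.6, 1) = 1
((p1 \/ ~(~((p3 /\ p1) -> p1) /\ (p2 -> (p1 \/ p1)))) -> p3): 1 > 0.2, so result = 0.2
~p2: Gödel ¬ of 0.7 = 0 (operand ≠ 0)
(p3 /\ ~p2) = min(0.2, 0) = 0
((p3 /\ ~p2) \/ p3) = max(0, 0.2) = 0.2
(((p3 /\ ~p2) \/ p3) /\ p2) = min(0.2, 0.7) = 0.2
(p2 /\ (((p3 /\ ~p2) \/ p3) /\ p2)) = min(0.7, 0.2) = 0.2
((p2 /\ (((p3 /\ ~p2) \/ p3) /\ p2)) /\ p3) = min(0.2, 0.2) = 0.2
(((p1 \/ ~(~((p3 /\ p1) -> p1) /\ (p2 -> (p1 \/ p1)))) -> p3) \/ ((p2 /\ (((p3 /\ ~p2) \/ p3) /\ p2)) /\ p3)) = max(0.2, 0.2) = 0.2

0.20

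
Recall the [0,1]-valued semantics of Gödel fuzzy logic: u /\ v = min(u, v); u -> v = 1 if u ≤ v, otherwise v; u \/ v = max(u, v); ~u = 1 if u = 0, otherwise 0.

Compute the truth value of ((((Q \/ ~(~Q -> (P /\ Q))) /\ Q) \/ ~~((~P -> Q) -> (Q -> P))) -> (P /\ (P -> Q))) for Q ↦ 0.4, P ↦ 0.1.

~Q: Gödel ¬ of 0.4 = 0 (operand ≠ 0)
(P /\ Q) = min(0.1, 0.4) = 0.1
(~Q -> (P /\ Q)): 0 ≤ 0.1, so result = 1
~(~Q -> (P /\ Q)): Gödel ¬ of 1 = 0 (operand ≠ 0)
(Q \/ ~(~Q -> (P /\ Q))) = max(0.4, 0) = 0.4
((Q \/ ~(~Q -> (P /\ Q))) /\ Q) = min(0.4, 0.4) = 0.4
~P: Gödel ¬ of 0.1 = 0 (operand ≠ 0)
(~P -> Q): 0 ≤ 0.4, so result = 1
(Q -> P): 0.4 > 0.1, so result = 0.1
((~P -> Q) -> (Q -> P)): 1 > 0.1, so result = 0.1
~((~P -> Q) -> (Q -> P)): Gödel ¬ of 0.1 = 0 (operand ≠ 0)
~~((~P -> Q) -> (Q -> P)): Gödel ¬ of 0 = 1 (operand is 0)
(((Q \/ ~(~Q -> (P /\ Q))) /\ Q) \/ ~~((~P -> Q) -> (Q -> P))) = max(0.4, 1) = 1
(P -> Q): 0.1 ≤ 0.4, so result = 1
(P /\ (P -> Q)) = min(0.1, 1) = 0.1
((((Q \/ ~(~Q -> (P /\ Q))) /\ Q) \/ ~~((~P -> Q) -> (Q -> P))) -> (P /\ (P -> Q))): 1 > 0.1, so result = 0.1

0.10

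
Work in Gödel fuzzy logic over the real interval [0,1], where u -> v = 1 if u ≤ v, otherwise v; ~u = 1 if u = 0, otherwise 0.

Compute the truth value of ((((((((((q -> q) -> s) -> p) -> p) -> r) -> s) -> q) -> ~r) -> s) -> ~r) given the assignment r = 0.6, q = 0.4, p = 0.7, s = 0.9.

(q -> q): 0.4 ≤ 0.4, so result = 1
((q -> q) -> s): 1 > 0.9, so result = 0.9
(((q -> q) -> s) -> p): 0.9 > 0.7, so result = 0.7
((((q -> q) -> s) -> p) -> p): 0.7 ≤ 0.7, so result = 1
(((((q -> q) -> s) -> p) -> p) -> r): 1 > 0.6, so result = 0.6
((((((q -> q) -> s) -> p) -> p) -> r) -> s): 0.6 ≤ 0.9, so result = 1
(((((((q -> q) -> s) -> p) -> p) -> r) -> s) -> q): 1 > 0.4, so result = 0.4
~r: Gödel ¬ of 0.6 = 0 (operand ≠ 0)
((((((((q -> q) -> s) -> p) -> p) -> r) -> s) -> q) -> ~r): 0.4 > 0, so result = 0
(((((((((q -> q) -> s) -> p) -> p) -> r) -> s) -> q) -> ~r) -> s): 0 ≤ 0.9, so result = 1
~r: Gödel ¬ of 0.6 = 0 (operand ≠ 0)
((((((((((q -> q) -> s) -> p) -> p) -> r) -> s) -> q) -> ~r) -> s) -> ~r): 1 > 0, so result = 0

0.00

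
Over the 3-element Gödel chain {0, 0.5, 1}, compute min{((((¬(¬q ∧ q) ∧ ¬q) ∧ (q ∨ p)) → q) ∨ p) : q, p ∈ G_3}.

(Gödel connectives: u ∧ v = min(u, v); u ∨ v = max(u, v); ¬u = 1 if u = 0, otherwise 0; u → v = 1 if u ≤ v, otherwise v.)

0.50

The minimum is attained at q = 0, p = 0.5:
  ¬q: Gödel ¬ of 0 = 1 (operand is 0)
  (¬q ∧ q) = min(1, 0) = 0
  ¬(¬q ∧ q): Gödel ¬ of 0 = 1 (operand is 0)
  ¬q: Gödel ¬ of 0 = 1 (operand is 0)
  (¬(¬q ∧ q) ∧ ¬q) = min(1, 1) = 1
  (q ∨ p) = max(0, 0.5) = 0.5
  ((¬(¬q ∧ q) ∧ ¬q) ∧ (q ∨ p)) = min(1, 0.5) = 0.5
  (((¬(¬q ∧ q) ∧ ¬q) ∧ (q ∨ p)) → q): 0.5 > 0, so result = 0
  ((((¬(¬q ∧ q) ∧ ¬q) ∧ (q ∨ p)) → q) ∨ p) = max(0, 0.5) = 0.5
Checking all 9 assignments confirms none give a value below 0.50.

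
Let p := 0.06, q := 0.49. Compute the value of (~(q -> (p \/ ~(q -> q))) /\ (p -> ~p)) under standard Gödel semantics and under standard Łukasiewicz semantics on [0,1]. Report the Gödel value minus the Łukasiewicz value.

-0.43

Gödel evaluation:
  (q -> q): 0.49 ≤ 0.49, so result = 1
  ~(q -> q): Gödel ¬ of 1 = 0 (operand ≠ 0)
  (p \/ ~(q -> q)) = max(0.06, 0) = 0.06
  (q -> (p \/ ~(q -> q))): 0.49 > 0.06, so result = 0.06
  ~(q -> (p \/ ~(q -> q))): Gödel ¬ of 0.06 = 0 (operand ≠ 0)
  ~p: Gödel ¬ of 0.06 = 0 (operand ≠ 0)
  (p -> ~p): 0.06 > 0, so result = 0
  (~(q -> (p \/ ~(q -> q))) /\ (p -> ~p)) = min(0, 0) = 0
  Gödel value = 0
Łukasiewicz evaluation:
  (q -> q): min(1, 1 − 0.49 + 0.49) = 1
  ~(q -> q): Łukasiewicz ¬ gives 1 − 1 = 0
  (p \/ ~(q -> q)) = max(0.06, 0) = 0.06
  (q -> (p \/ ~(q -> q))): min(1, 1 − 0.49 + 0.06) = 0.57
  ~(q -> (p \/ ~(q -> q))): Łukasiewicz ¬ gives 1 − 0.57 = 0.43
  ~p: Łukasiewicz ¬ gives 1 − 0.06 = 0.94
  (p -> ~p): min(1, 1 − 0.06 + 0.94) = 1
  (~(q -> (p \/ ~(q -> q))) /\ (p -> ~p)) = min(0.43, 1) = 0.43
  Łukasiewicz value = 0.43
Difference: 0 − 0.43 = -0.43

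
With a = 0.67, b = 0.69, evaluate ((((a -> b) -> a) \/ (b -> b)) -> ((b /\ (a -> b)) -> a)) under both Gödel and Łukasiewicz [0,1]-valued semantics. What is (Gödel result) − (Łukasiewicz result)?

Gödel evaluation:
  (a -> b): 0.67 ≤ 0.69, so result = 1
  ((a -> b) -> a): 1 > 0.67, so result = 0.67
  (b -> b): 0.69 ≤ 0.69, so result = 1
  (((a -> b) -> a) \/ (b -> b)) = max(0.67, 1) = 1
  (a -> b): 0.67 ≤ 0.69, so result = 1
  (b /\ (a -> b)) = min(0.69, 1) = 0.69
  ((b /\ (a -> b)) -> a): 0.69 > 0.67, so result = 0.67
  ((((a -> b) -> a) \/ (b -> b)) -> ((b /\ (a -> b)) -> a)): 1 > 0.67, so result = 0.67
  Gödel value = 0.67
Łukasiewicz evaluation:
  (a -> b): min(1, 1 − 0.67 + 0.69) = 1
  ((a -> b) -> a): min(1, 1 − 1 + 0.67) = 0.67
  (b -> b): min(1, 1 − 0.69 + 0.69) = 1
  (((a -> b) -> a) \/ (b -> b)) = max(0.67, 1) = 1
  (a -> b): min(1, 1 − 0.67 + 0.69) = 1
  (b /\ (a -> b)) = min(0.69, 1) = 0.69
  ((b /\ (a -> b)) -> a): min(1, 1 − 0.69 + 0.67) = 0.98
  ((((a -> b) -> a) \/ (b -> b)) -> ((b /\ (a -> b)) -> a)): min(1, 1 − 1 + 0.98) = 0.98
  Łukasiewicz value = 0.98
Difference: 0.67 − 0.98 = -0.31

-0.31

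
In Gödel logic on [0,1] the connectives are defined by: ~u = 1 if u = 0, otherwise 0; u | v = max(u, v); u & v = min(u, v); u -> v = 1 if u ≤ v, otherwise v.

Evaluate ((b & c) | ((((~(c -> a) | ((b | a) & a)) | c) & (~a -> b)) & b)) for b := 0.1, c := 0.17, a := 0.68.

(b & c) = min(0.1, 0.17) = 0.1
(c -> a): 0.17 ≤ 0.68, so result = 1
~(c -> a): Gödel ¬ of 1 = 0 (operand ≠ 0)
(b | a) = max(0.1, 0.68) = 0.68
((b | a) & a) = min(0.68, 0.68) = 0.68
(~(c -> a) | ((b | a) & a)) = max(0, 0.68) = 0.68
((~(c -> a) | ((b | a) & a)) | c) = max(0.68, 0.17) = 0.68
~a: Gödel ¬ of 0.68 = 0 (operand ≠ 0)
(~a -> b): 0 ≤ 0.1, so result = 1
(((~(c -> a) | ((b | a) & a)) | c) & (~a -> b)) = min(0.68, 1) = 0.68
((((~(c -> a) | ((b | a) & a)) | c) & (~a -> b)) & b) = min(0.68, 0.1) = 0.1
((b & c) | ((((~(c -> a) | ((b | a) & a)) | c) & (~a -> b)) & b)) = max(0.1, 0.1) = 0.1

0.10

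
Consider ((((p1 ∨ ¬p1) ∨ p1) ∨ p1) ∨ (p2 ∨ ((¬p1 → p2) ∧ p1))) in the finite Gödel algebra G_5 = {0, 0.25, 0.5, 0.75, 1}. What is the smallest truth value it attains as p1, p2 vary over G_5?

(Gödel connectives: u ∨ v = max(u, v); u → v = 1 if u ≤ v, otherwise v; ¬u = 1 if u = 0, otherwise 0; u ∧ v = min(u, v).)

The minimum is attained at p1 = 0.25, p2 = 0:
  ¬p1: Gödel ¬ of 0.25 = 0 (operand ≠ 0)
  (p1 ∨ ¬p1) = max(0.25, 0) = 0.25
  ((p1 ∨ ¬p1) ∨ p1) = max(0.25, 0.25) = 0.25
  (((p1 ∨ ¬p1) ∨ p1) ∨ p1) = max(0.25, 0.25) = 0.25
  ¬p1: Gödel ¬ of 0.25 = 0 (operand ≠ 0)
  (¬p1 → p2): 0 ≤ 0, so result = 1
  ((¬p1 → p2) ∧ p1) = min(1, 0.25) = 0.25
  (p2 ∨ ((¬p1 → p2) ∧ p1)) = max(0, 0.25) = 0.25
  ((((p1 ∨ ¬p1) ∨ p1) ∨ p1) ∨ (p2 ∨ ((¬p1 → p2) ∧ p1))) = max(0.25, 0.25) = 0.25
Checking all 25 assignments confirms none give a value below 0.25.

0.25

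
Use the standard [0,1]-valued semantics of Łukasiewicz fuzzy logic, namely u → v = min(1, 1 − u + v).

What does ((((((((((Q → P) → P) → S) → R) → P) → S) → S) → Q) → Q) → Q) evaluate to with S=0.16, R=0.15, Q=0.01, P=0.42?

(Q → P): min(1, 1 − 0.01 + 0.42) = 1
((Q → P) → P): min(1, 1 − 1 + 0.42) = 0.42
(((Q → P) → P) → S): min(1, 1 − 0.42 + 0.16) = 0.74
((((Q → P) → P) → S) → R): min(1, 1 − 0.74 + 0.15) = 0.41
(((((Q → P) → P) → S) → R) → P): min(1, 1 − 0.41 + 0.42) = 1
((((((Q → P) → P) → S) → R) → P) → S): min(1, 1 − 1 + 0.16) = 0.16
(((((((Q → P) → P) → S) → R) → P) → S) → S): min(1, 1 − 0.16 + 0.16) = 1
((((((((Q → P) → P) → S) → R) → P) → S) → S) → Q): min(1, 1 − 1 + 0.01) = 0.01
(((((((((Q → P) → P) → S) → R) → P) → S) → S) → Q) → Q): min(1, 1 − 0.01 + 0.01) = 1
((((((((((Q → P) → P) → S) → R) → P) → S) → S) → Q) → Q) → Q): min(1, 1 − 1 + 0.01) = 0.01

0.01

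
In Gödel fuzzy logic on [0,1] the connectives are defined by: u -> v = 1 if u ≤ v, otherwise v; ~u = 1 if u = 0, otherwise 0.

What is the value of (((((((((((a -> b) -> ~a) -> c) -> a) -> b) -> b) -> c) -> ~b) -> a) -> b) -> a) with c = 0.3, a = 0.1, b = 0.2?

(a -> b): 0.1 ≤ 0.2, so result = 1
~a: Gödel ¬ of 0.1 = 0 (operand ≠ 0)
((a -> b) -> ~a): 1 > 0, so result = 0
(((a -> b) -> ~a) -> c): 0 ≤ 0.3, so result = 1
((((a -> b) -> ~a) -> c) -> a): 1 > 0.1, so result = 0.1
(((((a -> b) -> ~a) -> c) -> a) -> b): 0.1 ≤ 0.2, so result = 1
((((((a -> b) -> ~a) -> c) -> a) -> b) -> b): 1 > 0.2, so result = 0.2
(((((((a -> b) -> ~a) -> c) -> a) -> b) -> b) -> c): 0.2 ≤ 0.3, so result = 1
~b: Gödel ¬ of 0.2 = 0 (operand ≠ 0)
((((((((a -> b) -> ~a) -> c) -> a) -> b) -> b) -> c) -> ~b): 1 > 0, so result = 0
(((((((((a -> b) -> ~a) -> c) -> a) -> b) -> b) -> c) -> ~b) -> a): 0 ≤ 0.1, so result = 1
((((((((((a -> b) -> ~a) -> c) -> a) -> b) -> b) -> c) -> ~b) -> a) -> b): 1 > 0.2, so result = 0.2
(((((((((((a -> b) -> ~a) -> c) -> a) -> b) -> b) -> c) -> ~b) -> a) -> b) -> a): 0.2 > 0.1, so result = 0.1

0.10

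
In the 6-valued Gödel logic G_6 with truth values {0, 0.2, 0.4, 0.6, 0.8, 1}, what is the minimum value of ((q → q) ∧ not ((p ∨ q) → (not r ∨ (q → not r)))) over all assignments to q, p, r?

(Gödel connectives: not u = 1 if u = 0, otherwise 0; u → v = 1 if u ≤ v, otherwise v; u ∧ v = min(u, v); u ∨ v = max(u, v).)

The minimum is attained at q = 0, p = 0, r = 0:
  (q → q): 0 ≤ 0, so result = 1
  (p ∨ q) = max(0, 0) = 0
  not r: Gödel ¬ of 0 = 1 (operand is 0)
  not r: Gödel ¬ of 0 = 1 (operand is 0)
  (q → not r): 0 ≤ 1, so result = 1
  (not r ∨ (q → not r)) = max(1, 1) = 1
  ((p ∨ q) → (not r ∨ (q → not r))): 0 ≤ 1, so result = 1
  not ((p ∨ q) → (not r ∨ (q → not r))): Gödel ¬ of 1 = 0 (operand ≠ 0)
  ((q → q) ∧ not ((p ∨ q) → (not r ∨ (q → not r)))) = min(1, 0) = 0
Checking all 216 assignments confirms none give a value below 0.00.

0.00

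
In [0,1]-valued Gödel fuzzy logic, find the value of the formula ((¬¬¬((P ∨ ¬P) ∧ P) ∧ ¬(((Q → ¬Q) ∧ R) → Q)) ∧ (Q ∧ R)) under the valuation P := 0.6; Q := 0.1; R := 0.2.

¬P: Gödel ¬ of 0.6 = 0 (operand ≠ 0)
(P ∨ ¬P) = max(0.6, 0) = 0.6
((P ∨ ¬P) ∧ P) = min(0.6, 0.6) = 0.6
¬((P ∨ ¬P) ∧ P): Gödel ¬ of 0.6 = 0 (operand ≠ 0)
¬¬((P ∨ ¬P) ∧ P): Gödel ¬ of 0 = 1 (operand is 0)
¬¬¬((P ∨ ¬P) ∧ P): Gödel ¬ of 1 = 0 (operand ≠ 0)
¬Q: Gödel ¬ of 0.1 = 0 (operand ≠ 0)
(Q → ¬Q): 0.1 > 0, so result = 0
((Q → ¬Q) ∧ R) = min(0, 0.2) = 0
(((Q → ¬Q) ∧ R) → Q): 0 ≤ 0.1, so result = 1
¬(((Q → ¬Q) ∧ R) → Q): Gödel ¬ of 1 = 0 (operand ≠ 0)
(¬¬¬((P ∨ ¬P) ∧ P) ∧ ¬(((Q → ¬Q) ∧ R) → Q)) = min(0, 0) = 0
(Q ∧ R) = min(0.1, 0.2) = 0.1
((¬¬¬((P ∨ ¬P) ∧ P) ∧ ¬(((Q → ¬Q) ∧ R) → Q)) ∧ (Q ∧ R)) = min(0, 0.1) = 0

0.00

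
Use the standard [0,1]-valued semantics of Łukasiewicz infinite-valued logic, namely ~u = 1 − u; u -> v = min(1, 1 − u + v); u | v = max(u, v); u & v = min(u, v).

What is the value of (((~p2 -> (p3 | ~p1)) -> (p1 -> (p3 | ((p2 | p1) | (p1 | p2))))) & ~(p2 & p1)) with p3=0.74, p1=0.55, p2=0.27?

~p2: Łukasiewicz ¬ gives 1 − 0.27 = 0.73
~p1: Łukasiewicz ¬ gives 1 − 0.55 = 0.45
(p3 | ~p1) = max(0.74, 0.45) = 0.74
(~p2 -> (p3 | ~p1)): min(1, 1 − 0.73 + 0.74) = 1
(p2 | p1) = max(0.27, 0.55) = 0.55
(p1 | p2) = max(0.55, 0.27) = 0.55
((p2 | p1) | (p1 | p2)) = max(0.55, 0.55) = 0.55
(p3 | ((p2 | p1) | (p1 | p2))) = max(0.74, 0.55) = 0.74
(p1 -> (p3 | ((p2 | p1) | (p1 | p2)))): min(1, 1 − 0.55 + 0.74) = 1
((~p2 -> (p3 | ~p1)) -> (p1 -> (p3 | ((p2 | p1) | (p1 | p2))))): min(1, 1 − 1 + 1) = 1
(p2 & p1) = min(0.27, 0.55) = 0.27
~(p2 & p1): Łukasiewicz ¬ gives 1 − 0.27 = 0.73
(((~p2 -> (p3 | ~p1)) -> (p1 -> (p3 | ((p2 | p1) | (p1 | p2))))) & ~(p2 & p1)) = min(1, 0.73) = 0.73

0.73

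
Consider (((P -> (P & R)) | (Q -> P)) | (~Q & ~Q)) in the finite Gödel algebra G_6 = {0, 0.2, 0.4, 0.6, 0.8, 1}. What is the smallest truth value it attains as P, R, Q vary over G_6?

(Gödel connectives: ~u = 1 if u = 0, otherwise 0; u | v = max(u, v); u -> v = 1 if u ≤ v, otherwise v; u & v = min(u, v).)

0.20

The minimum is attained at P = 0.2, R = 0, Q = 0.4:
  (P & R) = min(0.2, 0) = 0
  (P -> (P & R)): 0.2 > 0, so result = 0
  (Q -> P): 0.4 > 0.2, so result = 0.2
  ((P -> (P & R)) | (Q -> P)) = max(0, 0.2) = 0.2
  ~Q: Gödel ¬ of 0.4 = 0 (operand ≠ 0)
  ~Q: Gödel ¬ of 0.4 = 0 (operand ≠ 0)
  (~Q & ~Q) = min(0, 0) = 0
  (((P -> (P & R)) | (Q -> P)) | (~Q & ~Q)) = max(0.2, 0) = 0.2
Checking all 216 assignments confirms none give a value below 0.20.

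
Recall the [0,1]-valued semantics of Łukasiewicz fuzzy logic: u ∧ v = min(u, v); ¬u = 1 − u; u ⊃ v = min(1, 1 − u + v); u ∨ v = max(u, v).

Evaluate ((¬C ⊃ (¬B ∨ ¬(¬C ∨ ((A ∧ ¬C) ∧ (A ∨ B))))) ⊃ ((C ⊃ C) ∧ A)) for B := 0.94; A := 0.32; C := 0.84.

0.32

¬C: Łukasiewicz ¬ gives 1 − 0.84 = 0.16
¬B: Łukasiewicz ¬ gives 1 − 0.94 = 0.06
¬C: Łukasiewicz ¬ gives 1 − 0.84 = 0.16
¬C: Łukasiewicz ¬ gives 1 − 0.84 = 0.16
(A ∧ ¬C) = min(0.32, 0.16) = 0.16
(A ∨ B) = max(0.32, 0.94) = 0.94
((A ∧ ¬C) ∧ (A ∨ B)) = min(0.16, 0.94) = 0.16
(¬C ∨ ((A ∧ ¬C) ∧ (A ∨ B))) = max(0.16, 0.16) = 0.16
¬(¬C ∨ ((A ∧ ¬C) ∧ (A ∨ B))): Łukasiewicz ¬ gives 1 − 0.16 = 0.84
(¬B ∨ ¬(¬C ∨ ((A ∧ ¬C) ∧ (A ∨ B)))) = max(0.06, 0.84) = 0.84
(¬C ⊃ (¬B ∨ ¬(¬C ∨ ((A ∧ ¬C) ∧ (A ∨ B))))): min(1, 1 − 0.16 + 0.84) = 1
(C ⊃ C): min(1, 1 − 0.84 + 0.84) = 1
((C ⊃ C) ∧ A) = min(1, 0.32) = 0.32
((¬C ⊃ (¬B ∨ ¬(¬C ∨ ((A ∧ ¬C) ∧ (A ∨ B))))) ⊃ ((C ⊃ C) ∧ A)): min(1, 1 − 1 + 0.32) = 0.32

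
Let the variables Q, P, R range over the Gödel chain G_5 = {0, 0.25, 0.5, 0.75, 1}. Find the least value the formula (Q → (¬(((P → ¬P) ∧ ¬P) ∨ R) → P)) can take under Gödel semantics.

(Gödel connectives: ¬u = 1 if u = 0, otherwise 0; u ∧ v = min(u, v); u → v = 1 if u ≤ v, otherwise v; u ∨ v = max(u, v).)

0.25

The minimum is attained at Q = 0.5, P = 0.25, R = 0:
  ¬P: Gödel ¬ of 0.25 = 0 (operand ≠ 0)
  (P → ¬P): 0.25 > 0, so result = 0
  ¬P: Gödel ¬ of 0.25 = 0 (operand ≠ 0)
  ((P → ¬P) ∧ ¬P) = min(0, 0) = 0
  (((P → ¬P) ∧ ¬P) ∨ R) = max(0, 0) = 0
  ¬(((P → ¬P) ∧ ¬P) ∨ R): Gödel ¬ of 0 = 1 (operand is 0)
  (¬(((P → ¬P) ∧ ¬P) ∨ R) → P): 1 > 0.25, so result = 0.25
  (Q → (¬(((P → ¬P) ∧ ¬P) ∨ R) → P)): 0.5 > 0.25, so result = 0.25
Checking all 125 assignments confirms none give a value below 0.25.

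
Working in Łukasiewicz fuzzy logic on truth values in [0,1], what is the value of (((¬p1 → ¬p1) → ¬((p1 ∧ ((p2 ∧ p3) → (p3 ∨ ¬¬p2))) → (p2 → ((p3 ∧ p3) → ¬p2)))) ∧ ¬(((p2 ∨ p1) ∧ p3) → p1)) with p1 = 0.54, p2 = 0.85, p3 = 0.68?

¬p1: Łukasiewicz ¬ gives 1 − 0.54 = 0.46
¬p1: Łukasiewicz ¬ gives 1 − 0.54 = 0.46
(¬p1 → ¬p1): min(1, 1 − 0.46 + 0.46) = 1
(p2 ∧ p3) = min(0.85, 0.68) = 0.68
¬p2: Łukasiewicz ¬ gives 1 − 0.85 = 0.15
¬¬p2: Łukasiewicz ¬ gives 1 − 0.15 = 0.85
(p3 ∨ ¬¬p2) = max(0.68, 0.85) = 0.85
((p2 ∧ p3) → (p3 ∨ ¬¬p2)): min(1, 1 − 0.68 + 0.85) = 1
(p1 ∧ ((p2 ∧ p3) → (p3 ∨ ¬¬p2))) = min(0.54, 1) = 0.54
(p3 ∧ p3) = min(0.68, 0.68) = 0.68
¬p2: Łukasiewicz ¬ gives 1 − 0.85 = 0.15
((p3 ∧ p3) → ¬p2): min(1, 1 − 0.68 + 0.15) = 0.47
(p2 → ((p3 ∧ p3) → ¬p2)): min(1, 1 − 0.85 + 0.47) = 0.62
((p1 ∧ ((p2 ∧ p3) → (p3 ∨ ¬¬p2))) → (p2 → ((p3 ∧ p3) → ¬p2))): min(1, 1 − 0.54 + 0.62) = 1
¬((p1 ∧ ((p2 ∧ p3) → (p3 ∨ ¬¬p2))) → (p2 → ((p3 ∧ p3) → ¬p2))): Łukasiewicz ¬ gives 1 − 1 = 0
((¬p1 → ¬p1) → ¬((p1 ∧ ((p2 ∧ p3) → (p3 ∨ ¬¬p2))) → (p2 → ((p3 ∧ p3) → ¬p2)))): min(1, 1 − 1 + 0) = 0
(p2 ∨ p1) = max(0.85, 0.54) = 0.85
((p2 ∨ p1) ∧ p3) = min(0.85, 0.68) = 0.68
(((p2 ∨ p1) ∧ p3) → p1): min(1, 1 − 0.68 + 0.54) = 0.86
¬(((p2 ∨ p1) ∧ p3) → p1): Łukasiewicz ¬ gives 1 − 0.86 = 0.14
(((¬p1 → ¬p1) → ¬((p1 ∧ ((p2 ∧ p3) → (p3 ∨ ¬¬p2))) → (p2 → ((p3 ∧ p3) → ¬p2)))) ∧ ¬(((p2 ∨ p1) ∧ p3) → p1)) = min(0, 0.14) = 0

0.00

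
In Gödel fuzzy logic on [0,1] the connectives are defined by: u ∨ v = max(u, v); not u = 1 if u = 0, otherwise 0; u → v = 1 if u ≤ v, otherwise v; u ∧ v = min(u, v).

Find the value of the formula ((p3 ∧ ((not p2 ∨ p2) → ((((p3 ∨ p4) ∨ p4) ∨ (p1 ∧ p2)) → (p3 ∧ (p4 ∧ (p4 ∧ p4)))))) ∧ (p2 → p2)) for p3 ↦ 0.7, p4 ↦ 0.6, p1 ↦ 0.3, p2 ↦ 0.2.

0.70

not p2: Gödel ¬ of 0.2 = 0 (operand ≠ 0)
(not p2 ∨ p2) = max(0, 0.2) = 0.2
(p3 ∨ p4) = max(0.7, 0.6) = 0.7
((p3 ∨ p4) ∨ p4) = max(0.7, 0.6) = 0.7
(p1 ∧ p2) = min(0.3, 0.2) = 0.2
(((p3 ∨ p4) ∨ p4) ∨ (p1 ∧ p2)) = max(0.7, 0.2) = 0.7
(p4 ∧ p4) = min(0.6, 0.6) = 0.6
(p4 ∧ (p4 ∧ p4)) = min(0.6, 0.6) = 0.6
(p3 ∧ (p4 ∧ (p4 ∧ p4))) = min(0.7, 0.6) = 0.6
((((p3 ∨ p4) ∨ p4) ∨ (p1 ∧ p2)) → (p3 ∧ (p4 ∧ (p4 ∧ p4)))): 0.7 > 0.6, so result = 0.6
((not p2 ∨ p2) → ((((p3 ∨ p4) ∨ p4) ∨ (p1 ∧ p2)) → (p3 ∧ (p4 ∧ (p4 ∧ p4))))): 0.2 ≤ 0.6, so result = 1
(p3 ∧ ((not p2 ∨ p2) → ((((p3 ∨ p4) ∨ p4) ∨ (p1 ∧ p2)) → (p3 ∧ (p4 ∧ (p4 ∧ p4)))))) = min(0.7, 1) = 0.7
(p2 → p2): 0.2 ≤ 0.2, so result = 1
((p3 ∧ ((not p2 ∨ p2) → ((((p3 ∨ p4) ∨ p4) ∨ (p1 ∧ p2)) → (p3 ∧ (p4 ∧ (p4 ∧ p4)))))) ∧ (p2 → p2)) = min(0.7, 1) = 0.7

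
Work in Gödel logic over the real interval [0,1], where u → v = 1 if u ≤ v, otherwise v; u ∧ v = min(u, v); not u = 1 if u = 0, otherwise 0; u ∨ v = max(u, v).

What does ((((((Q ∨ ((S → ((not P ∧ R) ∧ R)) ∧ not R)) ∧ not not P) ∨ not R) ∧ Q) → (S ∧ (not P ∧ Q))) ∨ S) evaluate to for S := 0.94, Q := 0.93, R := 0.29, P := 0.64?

not P: Gödel ¬ of 0.64 = 0 (operand ≠ 0)
(not P ∧ R) = min(0, 0.29) = 0
((not P ∧ R) ∧ R) = min(0, 0.29) = 0
(S → ((not P ∧ R) ∧ R)): 0.94 > 0, so result = 0
not R: Gödel ¬ of 0.29 = 0 (operand ≠ 0)
((S → ((not P ∧ R) ∧ R)) ∧ not R) = min(0, 0) = 0
(Q ∨ ((S → ((not P ∧ R) ∧ R)) ∧ not R)) = max(0.93, 0) = 0.93
not P: Gödel ¬ of 0.64 = 0 (operand ≠ 0)
not not P: Gödel ¬ of 0 = 1 (operand is 0)
((Q ∨ ((S → ((not P ∧ R) ∧ R)) ∧ not R)) ∧ not not P) = min(0.93, 1) = 0.93
not R: Gödel ¬ of 0.29 = 0 (operand ≠ 0)
(((Q ∨ ((S → ((not P ∧ R) ∧ R)) ∧ not R)) ∧ not not P) ∨ not R) = max(0.93, 0) = 0.93
((((Q ∨ ((S → ((not P ∧ R) ∧ R)) ∧ not R)) ∧ not not P) ∨ not R) ∧ Q) = min(0.93, 0.93) = 0.93
not P: Gödel ¬ of 0.64 = 0 (operand ≠ 0)
(not P ∧ Q) = min(0, 0.93) = 0
(S ∧ (not P ∧ Q)) = min(0.94, 0) = 0
(((((Q ∨ ((S → ((not P ∧ R) ∧ R)) ∧ not R)) ∧ not not P) ∨ not R) ∧ Q) → (S ∧ (not P ∧ Q))): 0.93 > 0, so result = 0
((((((Q ∨ ((S → ((not P ∧ R) ∧ R)) ∧ not R)) ∧ not not P) ∨ not R) ∧ Q) → (S ∧ (not P ∧ Q))) ∨ S) = max(0, 0.94) = 0.94

0.94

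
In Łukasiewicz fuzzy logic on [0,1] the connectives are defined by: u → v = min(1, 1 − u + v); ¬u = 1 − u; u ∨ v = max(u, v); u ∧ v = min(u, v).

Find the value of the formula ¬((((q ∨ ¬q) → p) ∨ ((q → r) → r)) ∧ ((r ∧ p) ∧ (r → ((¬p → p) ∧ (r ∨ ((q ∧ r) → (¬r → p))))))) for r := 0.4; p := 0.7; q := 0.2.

0.60

¬q: Łukasiewicz ¬ gives 1 − 0.2 = 0.8
(q ∨ ¬q) = max(0.2, 0.8) = 0.8
((q ∨ ¬q) → p): min(1, 1 − 0.8 + 0.7) = 0.9
(q → r): min(1, 1 − 0.2 + 0.4) = 1
((q → r) → r): min(1, 1 − 1 + 0.4) = 0.4
(((q ∨ ¬q) → p) ∨ ((q → r) → r)) = max(0.9, 0.4) = 0.9
(r ∧ p) = min(0.4, 0.7) = 0.4
¬p: Łukasiewicz ¬ gives 1 − 0.7 = 0.3
(¬p → p): min(1, 1 − 0.3 + 0.7) = 1
(q ∧ r) = min(0.2, 0.4) = 0.2
¬r: Łukasiewicz ¬ gives 1 − 0.4 = 0.6
(¬r → p): min(1, 1 − 0.6 + 0.7) = 1
((q ∧ r) → (¬r → p)): min(1, 1 − 0.2 + 1) = 1
(r ∨ ((q ∧ r) → (¬r → p))) = max(0.4, 1) = 1
((¬p → p) ∧ (r ∨ ((q ∧ r) → (¬r → p)))) = min(1, 1) = 1
(r → ((¬p → p) ∧ (r ∨ ((q ∧ r) → (¬r → p))))): min(1, 1 − 0.4 + 1) = 1
((r ∧ p) ∧ (r → ((¬p → p) ∧ (r ∨ ((q ∧ r) → (¬r → p)))))) = min(0.4, 1) = 0.4
((((q ∨ ¬q) → p) ∨ ((q → r) → r)) ∧ ((r ∧ p) ∧ (r → ((¬p → p) ∧ (r ∨ ((q ∧ r) → (¬r → p))))))) = min(0.9, 0.4) = 0.4
¬((((q ∨ ¬q) → p) ∨ ((q → r) → r)) ∧ ((r ∧ p) ∧ (r → ((¬p → p) ∧ (r ∨ ((q ∧ r) → (¬r → p))))))): Łukasiewicz ¬ gives 1 − 0.4 = 0.6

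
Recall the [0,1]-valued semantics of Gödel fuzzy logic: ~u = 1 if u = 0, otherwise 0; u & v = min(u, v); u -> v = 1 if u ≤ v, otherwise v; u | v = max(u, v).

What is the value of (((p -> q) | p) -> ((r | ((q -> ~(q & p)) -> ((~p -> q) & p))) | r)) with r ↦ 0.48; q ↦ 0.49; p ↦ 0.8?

(p -> q): 0.8 > 0.49, so result = 0.49
((p -> q) | p) = max(0.49, 0.8) = 0.8
(q & p) = min(0.49, 0.8) = 0.49
~(q & p): Gödel ¬ of 0.49 = 0 (operand ≠ 0)
(q -> ~(q & p)): 0.49 > 0, so result = 0
~p: Gödel ¬ of 0.8 = 0 (operand ≠ 0)
(~p -> q): 0 ≤ 0.49, so result = 1
((~p -> q) & p) = min(1, 0.8) = 0.8
((q -> ~(q & p)) -> ((~p -> q) & p)): 0 ≤ 0.8, so result = 1
(r | ((q -> ~(q & p)) -> ((~p -> q) & p))) = max(0.48, 1) = 1
((r | ((q -> ~(q & p)) -> ((~p -> q) & p))) | r) = max(1, 0.48) = 1
(((p -> q) | p) -> ((r | ((q -> ~(q & p)) -> ((~p -> q) & p))) | r)): 0.8 ≤ 1, so result = 1

1.00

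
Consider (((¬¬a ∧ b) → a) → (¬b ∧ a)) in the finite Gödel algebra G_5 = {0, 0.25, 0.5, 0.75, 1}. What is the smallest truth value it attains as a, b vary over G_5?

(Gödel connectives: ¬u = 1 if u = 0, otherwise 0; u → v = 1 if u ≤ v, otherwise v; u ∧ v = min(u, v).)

The minimum is attained at a = 0, b = 0:
  ¬a: Gödel ¬ of 0 = 1 (operand is 0)
  ¬¬a: Gödel ¬ of 1 = 0 (operand ≠ 0)
  (¬¬a ∧ b) = min(0, 0) = 0
  ((¬¬a ∧ b) → a): 0 ≤ 0, so result = 1
  ¬b: Gödel ¬ of 0 = 1 (operand is 0)
  (¬b ∧ a) = min(1, 0) = 0
  (((¬¬a ∧ b) → a) → (¬b ∧ a)): 1 > 0, so result = 0
Checking all 25 assignments confirms none give a value below 0.00.

0.00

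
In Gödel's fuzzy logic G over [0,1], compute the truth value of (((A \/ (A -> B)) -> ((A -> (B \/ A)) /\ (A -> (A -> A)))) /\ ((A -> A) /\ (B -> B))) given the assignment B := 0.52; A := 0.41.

(A -> B): 0.41 ≤ 0.52, so result = 1
(A \/ (A -> B)) = max(0.41, 1) = 1
(B \/ A) = max(0.52, 0.41) = 0.52
(A -> (B \/ A)): 0.41 ≤ 0.52, so result = 1
(A -> A): 0.41 ≤ 0.41, so result = 1
(A -> (A -> A)): 0.41 ≤ 1, so result = 1
((A -> (B \/ A)) /\ (A -> (A -> A))) = min(1, 1) = 1
((A \/ (A -> B)) -> ((A -> (B \/ A)) /\ (A -> (A -> A)))): 1 ≤ 1, so result = 1
(A -> A): 0.41 ≤ 0.41, so result = 1
(B -> B): 0.52 ≤ 0.52, so result = 1
((A -> A) /\ (B -> B)) = min(1, 1) = 1
(((A \/ (A -> B)) -> ((A -> (B \/ A)) /\ (A -> (A -> A)))) /\ ((A -> A) /\ (B -> B))) = min(1, 1) = 1

1.00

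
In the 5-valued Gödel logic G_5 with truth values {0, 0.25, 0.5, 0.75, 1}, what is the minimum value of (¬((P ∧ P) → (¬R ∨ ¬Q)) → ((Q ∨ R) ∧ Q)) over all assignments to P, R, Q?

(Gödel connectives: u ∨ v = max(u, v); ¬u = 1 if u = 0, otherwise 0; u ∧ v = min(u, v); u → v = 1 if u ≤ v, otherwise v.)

0.25

The minimum is attained at P = 0.25, R = 0.25, Q = 0.25:
  (P ∧ P) = min(0.25, 0.25) = 0.25
  ¬R: Gödel ¬ of 0.25 = 0 (operand ≠ 0)
  ¬Q: Gödel ¬ of 0.25 = 0 (operand ≠ 0)
  (¬R ∨ ¬Q) = max(0, 0) = 0
  ((P ∧ P) → (¬R ∨ ¬Q)): 0.25 > 0, so result = 0
  ¬((P ∧ P) → (¬R ∨ ¬Q)): Gödel ¬ of 0 = 1 (operand is 0)
  (Q ∨ R) = max(0.25, 0.25) = 0.25
  ((Q ∨ R) ∧ Q) = min(0.25, 0.25) = 0.25
  (¬((P ∧ P) → (¬R ∨ ¬Q)) → ((Q ∨ R) ∧ Q)): 1 > 0.25, so result = 0.25
Checking all 125 assignments confirms none give a value below 0.25.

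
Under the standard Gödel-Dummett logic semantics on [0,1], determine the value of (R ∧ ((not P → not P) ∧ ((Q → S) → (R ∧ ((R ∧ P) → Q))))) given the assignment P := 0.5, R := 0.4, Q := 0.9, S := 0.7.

not P: Gödel ¬ of 0.5 = 0 (operand ≠ 0)
not P: Gödel ¬ of 0.5 = 0 (operand ≠ 0)
(not P → not P): 0 ≤ 0, so result = 1
(Q → S): 0.9 > 0.7, so result = 0.7
(R ∧ P) = min(0.4, 0.5) = 0.4
((R ∧ P) → Q): 0.4 ≤ 0.9, so result = 1
(R ∧ ((R ∧ P) → Q)) = min(0.4, 1) = 0.4
((Q → S) → (R ∧ ((R ∧ P) → Q))): 0.7 > 0.4, so result = 0.4
((not P → not P) ∧ ((Q → S) → (R ∧ ((R ∧ P) → Q)))) = min(1, 0.4) = 0.4
(R ∧ ((not P → not P) ∧ ((Q → S) → (R ∧ ((R ∧ P) → Q))))) = min(0.4, 0.4) = 0.4

0.40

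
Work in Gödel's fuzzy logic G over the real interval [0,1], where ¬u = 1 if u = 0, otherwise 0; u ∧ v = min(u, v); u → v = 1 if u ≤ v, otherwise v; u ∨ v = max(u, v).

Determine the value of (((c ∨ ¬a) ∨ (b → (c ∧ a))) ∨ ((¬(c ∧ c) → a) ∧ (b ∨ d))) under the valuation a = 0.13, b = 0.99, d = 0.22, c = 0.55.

0.99

¬a: Gödel ¬ of 0.13 = 0 (operand ≠ 0)
(c ∨ ¬a) = max(0.55, 0) = 0.55
(c ∧ a) = min(0.55, 0.13) = 0.13
(b → (c ∧ a)): 0.99 > 0.13, so result = 0.13
((c ∨ ¬a) ∨ (b → (c ∧ a))) = max(0.55, 0.13) = 0.55
(c ∧ c) = min(0.55, 0.55) = 0.55
¬(c ∧ c): Gödel ¬ of 0.55 = 0 (operand ≠ 0)
(¬(c ∧ c) → a): 0 ≤ 0.13, so result = 1
(b ∨ d) = max(0.99, 0.22) = 0.99
((¬(c ∧ c) → a) ∧ (b ∨ d)) = min(1, 0.99) = 0.99
(((c ∨ ¬a) ∨ (b → (c ∧ a))) ∨ ((¬(c ∧ c) → a) ∧ (b ∨ d))) = max(0.55, 0.99) = 0.99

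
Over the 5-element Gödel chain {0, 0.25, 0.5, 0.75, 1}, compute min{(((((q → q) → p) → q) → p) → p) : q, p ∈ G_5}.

0.25

The minimum is attained at q = 0, p = 0.25:
  (q → q): 0 ≤ 0, so result = 1
  ((q → q) → p): 1 > 0.25, so result = 0.25
  (((q → q) → p) → q): 0.25 > 0, so result = 0
  ((((q → q) → p) → q) → p): 0 ≤ 0.25, so result = 1
  (((((q → q) → p) → q) → p) → p): 1 > 0.25, so result = 0.25
Checking all 25 assignments confirms none give a value below 0.25.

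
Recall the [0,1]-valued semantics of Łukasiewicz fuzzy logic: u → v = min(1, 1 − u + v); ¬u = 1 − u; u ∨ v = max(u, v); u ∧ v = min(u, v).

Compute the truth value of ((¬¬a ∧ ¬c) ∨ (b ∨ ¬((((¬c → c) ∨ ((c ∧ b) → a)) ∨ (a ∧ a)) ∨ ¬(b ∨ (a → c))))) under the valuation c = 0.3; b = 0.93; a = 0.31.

¬a: Łukasiewicz ¬ gives 1 − 0.31 = 0.69
¬¬a: Łukasiewicz ¬ gives 1 − 0.69 = 0.31
¬c: Łukasiewicz ¬ gives 1 − 0.3 = 0.7
(¬¬a ∧ ¬c) = min(0.31, 0.7) = 0.31
¬c: Łukasiewicz ¬ gives 1 − 0.3 = 0.7
(¬c → c): min(1, 1 − 0.7 + 0.3) = 0.6
(c ∧ b) = min(0.3, 0.93) = 0.3
((c ∧ b) → a): min(1, 1 − 0.3 + 0.31) = 1
((¬c → c) ∨ ((c ∧ b) → a)) = max(0.6, 1) = 1
(a ∧ a) = min(0.31, 0.31) = 0.31
(((¬c → c) ∨ ((c ∧ b) → a)) ∨ (a ∧ a)) = max(1, 0.31) = 1
(a → c): min(1, 1 − 0.31 + 0.3) = 0.99
(b ∨ (a → c)) = max(0.93, 0.99) = 0.99
¬(b ∨ (a → c)): Łukasiewicz ¬ gives 1 − 0.99 = 0.01
((((¬c → c) ∨ ((c ∧ b) → a)) ∨ (a ∧ a)) ∨ ¬(b ∨ (a → c))) = max(1, 0.01) = 1
¬((((¬c → c) ∨ ((c ∧ b) → a)) ∨ (a ∧ a)) ∨ ¬(b ∨ (a → c))): Łukasiewicz ¬ gives 1 − 1 = 0
(b ∨ ¬((((¬c → c) ∨ ((c ∧ b) → a)) ∨ (a ∧ a)) ∨ ¬(b ∨ (a → c)))) = max(0.93, 0) = 0.93
((¬¬a ∧ ¬c) ∨ (b ∨ ¬((((¬c → c) ∨ ((c ∧ b) → a)) ∨ (a ∧ a)) ∨ ¬(b ∨ (a → c))))) = max(0.31, 0.93) = 0.93

0.93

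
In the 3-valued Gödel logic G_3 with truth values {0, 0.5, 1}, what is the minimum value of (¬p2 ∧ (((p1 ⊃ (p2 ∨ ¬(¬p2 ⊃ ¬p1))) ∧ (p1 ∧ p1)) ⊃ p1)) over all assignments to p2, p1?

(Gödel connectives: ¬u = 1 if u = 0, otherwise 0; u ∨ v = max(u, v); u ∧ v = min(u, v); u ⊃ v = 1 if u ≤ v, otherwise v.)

The minimum is attained at p2 = 0.5, p1 = 0:
  ¬p2: Gödel ¬ of 0.5 = 0 (operand ≠ 0)
  ¬p2: Gödel ¬ of 0.5 = 0 (operand ≠ 0)
  ¬p1: Gödel ¬ of 0 = 1 (operand is 0)
  (¬p2 ⊃ ¬p1): 0 ≤ 1, so result = 1
  ¬(¬p2 ⊃ ¬p1): Gödel ¬ of 1 = 0 (operand ≠ 0)
  (p2 ∨ ¬(¬p2 ⊃ ¬p1)) = max(0.5, 0) = 0.5
  (p1 ⊃ (p2 ∨ ¬(¬p2 ⊃ ¬p1))): 0 ≤ 0.5, so result = 1
  (p1 ∧ p1) = min(0, 0) = 0
  ((p1 ⊃ (p2 ∨ ¬(¬p2 ⊃ ¬p1))) ∧ (p1 ∧ p1)) = min(1, 0) = 0
  (((p1 ⊃ (p2 ∨ ¬(¬p2 ⊃ ¬p1))) ∧ (p1 ∧ p1)) ⊃ p1): 0 ≤ 0, so result = 1
  (¬p2 ∧ (((p1 ⊃ (p2 ∨ ¬(¬p2 ⊃ ¬p1))) ∧ (p1 ∧ p1)) ⊃ p1)) = min(0, 1) = 0
Checking all 9 assignments confirms none give a value below 0.00.

0.00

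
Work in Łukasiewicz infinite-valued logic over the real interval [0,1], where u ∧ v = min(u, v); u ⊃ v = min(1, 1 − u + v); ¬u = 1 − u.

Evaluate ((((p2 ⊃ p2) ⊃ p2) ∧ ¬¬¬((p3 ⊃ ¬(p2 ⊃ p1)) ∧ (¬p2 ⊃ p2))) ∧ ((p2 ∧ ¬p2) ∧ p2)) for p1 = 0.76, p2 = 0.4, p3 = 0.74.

(p2 ⊃ p2): min(1, 1 − 0.4 + 0.4) = 1
((p2 ⊃ p2) ⊃ p2): min(1, 1 − 1 + 0.4) = 0.4
(p2 ⊃ p1): min(1, 1 − 0.4 + 0.76) = 1
¬(p2 ⊃ p1): Łukasiewicz ¬ gives 1 − 1 = 0
(p3 ⊃ ¬(p2 ⊃ p1)): min(1, 1 − 0.74 + 0) = 0.26
¬p2: Łukasiewicz ¬ gives 1 − 0.4 = 0.6
(¬p2 ⊃ p2): min(1, 1 − 0.6 + 0.4) = 0.8
((p3 ⊃ ¬(p2 ⊃ p1)) ∧ (¬p2 ⊃ p2)) = min(0.26, 0.8) = 0.26
¬((p3 ⊃ ¬(p2 ⊃ p1)) ∧ (¬p2 ⊃ p2)): Łukasiewicz ¬ gives 1 − 0.26 = 0.74
¬¬((p3 ⊃ ¬(p2 ⊃ p1)) ∧ (¬p2 ⊃ p2)): Łukasiewicz ¬ gives 1 − 0.74 = 0.26
¬¬¬((p3 ⊃ ¬(p2 ⊃ p1)) ∧ (¬p2 ⊃ p2)): Łukasiewicz ¬ gives 1 − 0.26 = 0.74
(((p2 ⊃ p2) ⊃ p2) ∧ ¬¬¬((p3 ⊃ ¬(p2 ⊃ p1)) ∧ (¬p2 ⊃ p2))) = min(0.4, 0.74) = 0.4
¬p2: Łukasiewicz ¬ gives 1 − 0.4 = 0.6
(p2 ∧ ¬p2) = min(0.4, 0.6) = 0.4
((p2 ∧ ¬p2) ∧ p2) = min(0.4, 0.4) = 0.4
((((p2 ⊃ p2) ⊃ p2) ∧ ¬¬¬((p3 ⊃ ¬(p2 ⊃ p1)) ∧ (¬p2 ⊃ p2))) ∧ ((p2 ∧ ¬p2) ∧ p2)) = min(0.4, 0.4) = 0.4

0.40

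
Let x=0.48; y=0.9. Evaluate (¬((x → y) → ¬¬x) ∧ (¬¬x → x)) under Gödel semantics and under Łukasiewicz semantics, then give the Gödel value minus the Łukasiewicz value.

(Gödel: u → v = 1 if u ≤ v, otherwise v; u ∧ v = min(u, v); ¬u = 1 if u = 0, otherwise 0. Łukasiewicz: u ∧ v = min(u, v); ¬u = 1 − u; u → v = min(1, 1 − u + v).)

Gödel evaluation:
  (x → y): 0.48 ≤ 0.9, so result = 1
  ¬x: Gödel ¬ of 0.48 = 0 (operand ≠ 0)
  ¬¬x: Gödel ¬ of 0 = 1 (operand is 0)
  ((x → y) → ¬¬x): 1 ≤ 1, so result = 1
  ¬((x → y) → ¬¬x): Gödel ¬ of 1 = 0 (operand ≠ 0)
  ¬x: Gödel ¬ of 0.48 = 0 (operand ≠ 0)
  ¬¬x: Gödel ¬ of 0 = 1 (operand is 0)
  (¬¬x → x): 1 > 0.48, so result = 0.48
  (¬((x → y) → ¬¬x) ∧ (¬¬x → x)) = min(0, 0.48) = 0
  Gödel value = 0
Łukasiewicz evaluation:
  (x → y): min(1, 1 − 0.48 + 0.9) = 1
  ¬x: Łukasiewicz ¬ gives 1 − 0.48 = 0.52
  ¬¬x: Łukasiewicz ¬ gives 1 − 0.52 = 0.48
  ((x → y) → ¬¬x): min(1, 1 − 1 + 0.48) = 0.48
  ¬((x → y) → ¬¬x): Łukasiewicz ¬ gives 1 − 0.48 = 0.52
  ¬x: Łukasiewicz ¬ gives 1 − 0.48 = 0.52
  ¬¬x: Łukasiewicz ¬ gives 1 − 0.52 = 0.48
  (¬¬x → x): min(1, 1 − 0.48 + 0.48) = 1
  (¬((x → y) → ¬¬x) ∧ (¬¬x → x)) = min(0.52, 1) = 0.52
  Łukasiewicz value = 0.52
Difference: 0 − 0.52 = -0.52

-0.52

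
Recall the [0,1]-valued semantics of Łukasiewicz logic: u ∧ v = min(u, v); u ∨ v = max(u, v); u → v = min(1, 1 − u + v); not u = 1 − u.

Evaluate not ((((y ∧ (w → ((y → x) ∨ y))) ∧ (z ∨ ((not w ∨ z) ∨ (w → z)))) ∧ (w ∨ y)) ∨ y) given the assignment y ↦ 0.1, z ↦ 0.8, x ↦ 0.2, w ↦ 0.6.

(y → x): min(1, 1 − 0.1 + 0.2) = 1
((y → x) ∨ y) = max(1, 0.1) = 1
(w → ((y → x) ∨ y)): min(1, 1 − 0.6 + 1) = 1
(y ∧ (w → ((y → x) ∨ y))) = min(0.1, 1) = 0.1
not w: Łukasiewicz ¬ gives 1 − 0.6 = 0.4
(not w ∨ z) = max(0.4, 0.8) = 0.8
(w → z): min(1, 1 − 0.6 + 0.8) = 1
((not w ∨ z) ∨ (w → z)) = max(0.8, 1) = 1
(z ∨ ((not w ∨ z) ∨ (w → z))) = max(0.8, 1) = 1
((y ∧ (w → ((y → x) ∨ y))) ∧ (z ∨ ((not w ∨ z) ∨ (w → z)))) = min(0.1, 1) = 0.1
(w ∨ y) = max(0.6, 0.1) = 0.6
(((y ∧ (w → ((y → x) ∨ y))) ∧ (z ∨ ((not w ∨ z) ∨ (w → z)))) ∧ (w ∨ y)) = min(0.1, 0.6) = 0.1
((((y ∧ (w → ((y → x) ∨ y))) ∧ (z ∨ ((not w ∨ z) ∨ (w → z)))) ∧ (w ∨ y)) ∨ y) = max(0.1, 0.1) = 0.1
not ((((y ∧ (w → ((y → x) ∨ y))) ∧ (z ∨ ((not w ∨ z) ∨ (w → z)))) ∧ (w ∨ y)) ∨ y): Łukasiewicz ¬ gives 1 − 0.1 = 0.9

0.90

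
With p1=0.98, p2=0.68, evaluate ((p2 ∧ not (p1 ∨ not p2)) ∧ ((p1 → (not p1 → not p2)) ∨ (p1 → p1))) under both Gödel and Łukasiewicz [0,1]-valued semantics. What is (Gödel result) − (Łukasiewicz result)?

-0.02

Gödel evaluation:
  not p2: Gödel ¬ of 0.68 = 0 (operand ≠ 0)
  (p1 ∨ not p2) = max(0.98, 0) = 0.98
  not (p1 ∨ not p2): Gödel ¬ of 0.98 = 0 (operand ≠ 0)
  (p2 ∧ not (p1 ∨ not p2)) = min(0.68, 0) = 0
  not p1: Gödel ¬ of 0.98 = 0 (operand ≠ 0)
  not p2: Gödel ¬ of 0.68 = 0 (operand ≠ 0)
  (not p1 → not p2): 0 ≤ 0, so result = 1
  (p1 → (not p1 → not p2)): 0.98 ≤ 1, so result = 1
  (p1 → p1): 0.98 ≤ 0.98, so result = 1
  ((p1 → (not p1 → not p2)) ∨ (p1 → p1)) = max(1, 1) = 1
  ((p2 ∧ not (p1 ∨ not p2)) ∧ ((p1 → (not p1 → not p2)) ∨ (p1 → p1))) = min(0, 1) = 0
  Gödel value = 0
Łukasiewicz evaluation:
  not p2: Łukasiewicz ¬ gives 1 − 0.68 = 0.32
  (p1 ∨ not p2) = max(0.98, 0.32) = 0.98
  not (p1 ∨ not p2): Łukasiewicz ¬ gives 1 − 0.98 = 0.02
  (p2 ∧ not (p1 ∨ not p2)) = min(0.68, 0.02) = 0.02
  not p1: Łukasiewicz ¬ gives 1 − 0.98 = 0.02
  not p2: Łukasiewicz ¬ gives 1 − 0.68 = 0.32
  (not p1 → not p2): min(1, 1 − 0.02 + 0.32) = 1
  (p1 → (not p1 → not p2)): min(1, 1 − 0.98 + 1) = 1
  (p1 → p1): min(1, 1 − 0.98 + 0.98) = 1
  ((p1 → (not p1 → not p2)) ∨ (p1 → p1)) = max(1, 1) = 1
  ((p2 ∧ not (p1 ∨ not p2)) ∧ ((p1 → (not p1 → not p2)) ∨ (p1 → p1))) = min(0.02, 1) = 0.02
  Łukasiewicz value = 0.02
Difference: 0 − 0.02 = -0.02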